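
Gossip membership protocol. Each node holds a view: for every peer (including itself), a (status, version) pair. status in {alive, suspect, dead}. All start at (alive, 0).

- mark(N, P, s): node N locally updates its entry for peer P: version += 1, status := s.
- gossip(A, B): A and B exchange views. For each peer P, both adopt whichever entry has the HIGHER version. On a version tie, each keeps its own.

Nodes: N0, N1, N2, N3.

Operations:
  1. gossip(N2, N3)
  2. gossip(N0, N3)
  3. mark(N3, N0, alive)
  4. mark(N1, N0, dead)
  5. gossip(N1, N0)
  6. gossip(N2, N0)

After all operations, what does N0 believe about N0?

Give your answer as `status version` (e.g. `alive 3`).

Op 1: gossip N2<->N3 -> N2.N0=(alive,v0) N2.N1=(alive,v0) N2.N2=(alive,v0) N2.N3=(alive,v0) | N3.N0=(alive,v0) N3.N1=(alive,v0) N3.N2=(alive,v0) N3.N3=(alive,v0)
Op 2: gossip N0<->N3 -> N0.N0=(alive,v0) N0.N1=(alive,v0) N0.N2=(alive,v0) N0.N3=(alive,v0) | N3.N0=(alive,v0) N3.N1=(alive,v0) N3.N2=(alive,v0) N3.N3=(alive,v0)
Op 3: N3 marks N0=alive -> (alive,v1)
Op 4: N1 marks N0=dead -> (dead,v1)
Op 5: gossip N1<->N0 -> N1.N0=(dead,v1) N1.N1=(alive,v0) N1.N2=(alive,v0) N1.N3=(alive,v0) | N0.N0=(dead,v1) N0.N1=(alive,v0) N0.N2=(alive,v0) N0.N3=(alive,v0)
Op 6: gossip N2<->N0 -> N2.N0=(dead,v1) N2.N1=(alive,v0) N2.N2=(alive,v0) N2.N3=(alive,v0) | N0.N0=(dead,v1) N0.N1=(alive,v0) N0.N2=(alive,v0) N0.N3=(alive,v0)

Answer: dead 1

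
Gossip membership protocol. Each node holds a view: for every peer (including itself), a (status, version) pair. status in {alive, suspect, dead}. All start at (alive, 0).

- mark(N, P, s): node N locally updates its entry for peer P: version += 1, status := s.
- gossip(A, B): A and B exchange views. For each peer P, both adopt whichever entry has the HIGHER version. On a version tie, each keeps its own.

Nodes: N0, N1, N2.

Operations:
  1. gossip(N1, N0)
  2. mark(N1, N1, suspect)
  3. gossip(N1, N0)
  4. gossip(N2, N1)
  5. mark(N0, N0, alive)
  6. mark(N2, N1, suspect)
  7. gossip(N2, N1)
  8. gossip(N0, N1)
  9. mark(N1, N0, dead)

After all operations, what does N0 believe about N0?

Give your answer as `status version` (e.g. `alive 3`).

Op 1: gossip N1<->N0 -> N1.N0=(alive,v0) N1.N1=(alive,v0) N1.N2=(alive,v0) | N0.N0=(alive,v0) N0.N1=(alive,v0) N0.N2=(alive,v0)
Op 2: N1 marks N1=suspect -> (suspect,v1)
Op 3: gossip N1<->N0 -> N1.N0=(alive,v0) N1.N1=(suspect,v1) N1.N2=(alive,v0) | N0.N0=(alive,v0) N0.N1=(suspect,v1) N0.N2=(alive,v0)
Op 4: gossip N2<->N1 -> N2.N0=(alive,v0) N2.N1=(suspect,v1) N2.N2=(alive,v0) | N1.N0=(alive,v0) N1.N1=(suspect,v1) N1.N2=(alive,v0)
Op 5: N0 marks N0=alive -> (alive,v1)
Op 6: N2 marks N1=suspect -> (suspect,v2)
Op 7: gossip N2<->N1 -> N2.N0=(alive,v0) N2.N1=(suspect,v2) N2.N2=(alive,v0) | N1.N0=(alive,v0) N1.N1=(suspect,v2) N1.N2=(alive,v0)
Op 8: gossip N0<->N1 -> N0.N0=(alive,v1) N0.N1=(suspect,v2) N0.N2=(alive,v0) | N1.N0=(alive,v1) N1.N1=(suspect,v2) N1.N2=(alive,v0)
Op 9: N1 marks N0=dead -> (dead,v2)

Answer: alive 1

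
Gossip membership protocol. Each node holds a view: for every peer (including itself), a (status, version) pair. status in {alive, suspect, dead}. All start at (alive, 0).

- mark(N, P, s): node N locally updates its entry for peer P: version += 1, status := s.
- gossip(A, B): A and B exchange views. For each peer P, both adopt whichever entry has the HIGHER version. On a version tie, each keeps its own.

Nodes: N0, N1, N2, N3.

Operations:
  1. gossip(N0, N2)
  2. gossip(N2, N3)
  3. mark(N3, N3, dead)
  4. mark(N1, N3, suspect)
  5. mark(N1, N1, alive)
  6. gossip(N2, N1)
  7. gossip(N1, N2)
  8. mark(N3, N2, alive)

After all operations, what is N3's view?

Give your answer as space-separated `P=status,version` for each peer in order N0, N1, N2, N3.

Op 1: gossip N0<->N2 -> N0.N0=(alive,v0) N0.N1=(alive,v0) N0.N2=(alive,v0) N0.N3=(alive,v0) | N2.N0=(alive,v0) N2.N1=(alive,v0) N2.N2=(alive,v0) N2.N3=(alive,v0)
Op 2: gossip N2<->N3 -> N2.N0=(alive,v0) N2.N1=(alive,v0) N2.N2=(alive,v0) N2.N3=(alive,v0) | N3.N0=(alive,v0) N3.N1=(alive,v0) N3.N2=(alive,v0) N3.N3=(alive,v0)
Op 3: N3 marks N3=dead -> (dead,v1)
Op 4: N1 marks N3=suspect -> (suspect,v1)
Op 5: N1 marks N1=alive -> (alive,v1)
Op 6: gossip N2<->N1 -> N2.N0=(alive,v0) N2.N1=(alive,v1) N2.N2=(alive,v0) N2.N3=(suspect,v1) | N1.N0=(alive,v0) N1.N1=(alive,v1) N1.N2=(alive,v0) N1.N3=(suspect,v1)
Op 7: gossip N1<->N2 -> N1.N0=(alive,v0) N1.N1=(alive,v1) N1.N2=(alive,v0) N1.N3=(suspect,v1) | N2.N0=(alive,v0) N2.N1=(alive,v1) N2.N2=(alive,v0) N2.N3=(suspect,v1)
Op 8: N3 marks N2=alive -> (alive,v1)

Answer: N0=alive,0 N1=alive,0 N2=alive,1 N3=dead,1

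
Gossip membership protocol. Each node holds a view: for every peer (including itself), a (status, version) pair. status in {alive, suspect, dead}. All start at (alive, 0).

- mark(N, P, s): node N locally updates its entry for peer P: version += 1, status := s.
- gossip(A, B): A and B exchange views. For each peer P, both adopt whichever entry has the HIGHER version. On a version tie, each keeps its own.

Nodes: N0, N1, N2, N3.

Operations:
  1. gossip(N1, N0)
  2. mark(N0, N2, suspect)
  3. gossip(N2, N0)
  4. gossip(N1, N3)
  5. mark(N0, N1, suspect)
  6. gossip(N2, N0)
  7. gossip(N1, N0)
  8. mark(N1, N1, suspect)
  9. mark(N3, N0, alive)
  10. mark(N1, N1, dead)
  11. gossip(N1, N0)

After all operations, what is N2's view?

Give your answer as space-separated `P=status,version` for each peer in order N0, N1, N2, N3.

Op 1: gossip N1<->N0 -> N1.N0=(alive,v0) N1.N1=(alive,v0) N1.N2=(alive,v0) N1.N3=(alive,v0) | N0.N0=(alive,v0) N0.N1=(alive,v0) N0.N2=(alive,v0) N0.N3=(alive,v0)
Op 2: N0 marks N2=suspect -> (suspect,v1)
Op 3: gossip N2<->N0 -> N2.N0=(alive,v0) N2.N1=(alive,v0) N2.N2=(suspect,v1) N2.N3=(alive,v0) | N0.N0=(alive,v0) N0.N1=(alive,v0) N0.N2=(suspect,v1) N0.N3=(alive,v0)
Op 4: gossip N1<->N3 -> N1.N0=(alive,v0) N1.N1=(alive,v0) N1.N2=(alive,v0) N1.N3=(alive,v0) | N3.N0=(alive,v0) N3.N1=(alive,v0) N3.N2=(alive,v0) N3.N3=(alive,v0)
Op 5: N0 marks N1=suspect -> (suspect,v1)
Op 6: gossip N2<->N0 -> N2.N0=(alive,v0) N2.N1=(suspect,v1) N2.N2=(suspect,v1) N2.N3=(alive,v0) | N0.N0=(alive,v0) N0.N1=(suspect,v1) N0.N2=(suspect,v1) N0.N3=(alive,v0)
Op 7: gossip N1<->N0 -> N1.N0=(alive,v0) N1.N1=(suspect,v1) N1.N2=(suspect,v1) N1.N3=(alive,v0) | N0.N0=(alive,v0) N0.N1=(suspect,v1) N0.N2=(suspect,v1) N0.N3=(alive,v0)
Op 8: N1 marks N1=suspect -> (suspect,v2)
Op 9: N3 marks N0=alive -> (alive,v1)
Op 10: N1 marks N1=dead -> (dead,v3)
Op 11: gossip N1<->N0 -> N1.N0=(alive,v0) N1.N1=(dead,v3) N1.N2=(suspect,v1) N1.N3=(alive,v0) | N0.N0=(alive,v0) N0.N1=(dead,v3) N0.N2=(suspect,v1) N0.N3=(alive,v0)

Answer: N0=alive,0 N1=suspect,1 N2=suspect,1 N3=alive,0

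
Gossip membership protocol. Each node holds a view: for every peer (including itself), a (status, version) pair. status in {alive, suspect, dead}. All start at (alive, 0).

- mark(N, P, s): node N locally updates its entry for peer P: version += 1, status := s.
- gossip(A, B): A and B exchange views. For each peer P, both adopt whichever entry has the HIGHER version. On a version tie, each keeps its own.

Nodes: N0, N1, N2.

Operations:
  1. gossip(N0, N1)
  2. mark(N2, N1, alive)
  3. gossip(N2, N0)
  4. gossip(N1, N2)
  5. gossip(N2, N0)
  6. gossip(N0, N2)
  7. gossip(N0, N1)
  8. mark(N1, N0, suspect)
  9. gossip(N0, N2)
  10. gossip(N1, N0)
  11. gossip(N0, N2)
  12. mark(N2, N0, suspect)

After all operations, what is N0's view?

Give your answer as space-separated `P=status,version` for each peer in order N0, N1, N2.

Answer: N0=suspect,1 N1=alive,1 N2=alive,0

Derivation:
Op 1: gossip N0<->N1 -> N0.N0=(alive,v0) N0.N1=(alive,v0) N0.N2=(alive,v0) | N1.N0=(alive,v0) N1.N1=(alive,v0) N1.N2=(alive,v0)
Op 2: N2 marks N1=alive -> (alive,v1)
Op 3: gossip N2<->N0 -> N2.N0=(alive,v0) N2.N1=(alive,v1) N2.N2=(alive,v0) | N0.N0=(alive,v0) N0.N1=(alive,v1) N0.N2=(alive,v0)
Op 4: gossip N1<->N2 -> N1.N0=(alive,v0) N1.N1=(alive,v1) N1.N2=(alive,v0) | N2.N0=(alive,v0) N2.N1=(alive,v1) N2.N2=(alive,v0)
Op 5: gossip N2<->N0 -> N2.N0=(alive,v0) N2.N1=(alive,v1) N2.N2=(alive,v0) | N0.N0=(alive,v0) N0.N1=(alive,v1) N0.N2=(alive,v0)
Op 6: gossip N0<->N2 -> N0.N0=(alive,v0) N0.N1=(alive,v1) N0.N2=(alive,v0) | N2.N0=(alive,v0) N2.N1=(alive,v1) N2.N2=(alive,v0)
Op 7: gossip N0<->N1 -> N0.N0=(alive,v0) N0.N1=(alive,v1) N0.N2=(alive,v0) | N1.N0=(alive,v0) N1.N1=(alive,v1) N1.N2=(alive,v0)
Op 8: N1 marks N0=suspect -> (suspect,v1)
Op 9: gossip N0<->N2 -> N0.N0=(alive,v0) N0.N1=(alive,v1) N0.N2=(alive,v0) | N2.N0=(alive,v0) N2.N1=(alive,v1) N2.N2=(alive,v0)
Op 10: gossip N1<->N0 -> N1.N0=(suspect,v1) N1.N1=(alive,v1) N1.N2=(alive,v0) | N0.N0=(suspect,v1) N0.N1=(alive,v1) N0.N2=(alive,v0)
Op 11: gossip N0<->N2 -> N0.N0=(suspect,v1) N0.N1=(alive,v1) N0.N2=(alive,v0) | N2.N0=(suspect,v1) N2.N1=(alive,v1) N2.N2=(alive,v0)
Op 12: N2 marks N0=suspect -> (suspect,v2)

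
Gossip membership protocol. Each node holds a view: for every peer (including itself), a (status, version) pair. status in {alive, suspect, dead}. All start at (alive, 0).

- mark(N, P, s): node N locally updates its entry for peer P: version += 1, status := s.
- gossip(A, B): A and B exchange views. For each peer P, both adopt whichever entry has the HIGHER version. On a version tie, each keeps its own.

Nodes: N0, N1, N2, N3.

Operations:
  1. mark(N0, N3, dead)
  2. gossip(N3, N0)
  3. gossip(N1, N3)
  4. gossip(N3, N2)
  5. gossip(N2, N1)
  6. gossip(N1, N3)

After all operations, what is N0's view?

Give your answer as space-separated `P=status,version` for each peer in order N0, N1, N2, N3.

Op 1: N0 marks N3=dead -> (dead,v1)
Op 2: gossip N3<->N0 -> N3.N0=(alive,v0) N3.N1=(alive,v0) N3.N2=(alive,v0) N3.N3=(dead,v1) | N0.N0=(alive,v0) N0.N1=(alive,v0) N0.N2=(alive,v0) N0.N3=(dead,v1)
Op 3: gossip N1<->N3 -> N1.N0=(alive,v0) N1.N1=(alive,v0) N1.N2=(alive,v0) N1.N3=(dead,v1) | N3.N0=(alive,v0) N3.N1=(alive,v0) N3.N2=(alive,v0) N3.N3=(dead,v1)
Op 4: gossip N3<->N2 -> N3.N0=(alive,v0) N3.N1=(alive,v0) N3.N2=(alive,v0) N3.N3=(dead,v1) | N2.N0=(alive,v0) N2.N1=(alive,v0) N2.N2=(alive,v0) N2.N3=(dead,v1)
Op 5: gossip N2<->N1 -> N2.N0=(alive,v0) N2.N1=(alive,v0) N2.N2=(alive,v0) N2.N3=(dead,v1) | N1.N0=(alive,v0) N1.N1=(alive,v0) N1.N2=(alive,v0) N1.N3=(dead,v1)
Op 6: gossip N1<->N3 -> N1.N0=(alive,v0) N1.N1=(alive,v0) N1.N2=(alive,v0) N1.N3=(dead,v1) | N3.N0=(alive,v0) N3.N1=(alive,v0) N3.N2=(alive,v0) N3.N3=(dead,v1)

Answer: N0=alive,0 N1=alive,0 N2=alive,0 N3=dead,1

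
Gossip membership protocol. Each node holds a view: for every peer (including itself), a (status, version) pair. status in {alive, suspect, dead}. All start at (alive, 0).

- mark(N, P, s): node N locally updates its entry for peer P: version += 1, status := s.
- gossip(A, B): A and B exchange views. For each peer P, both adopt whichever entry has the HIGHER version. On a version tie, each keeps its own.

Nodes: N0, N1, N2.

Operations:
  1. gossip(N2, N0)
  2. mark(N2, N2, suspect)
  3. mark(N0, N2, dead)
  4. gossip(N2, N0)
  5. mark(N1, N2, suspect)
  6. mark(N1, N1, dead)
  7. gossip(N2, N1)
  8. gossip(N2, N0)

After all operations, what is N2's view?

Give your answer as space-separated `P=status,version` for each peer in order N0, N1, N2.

Answer: N0=alive,0 N1=dead,1 N2=suspect,1

Derivation:
Op 1: gossip N2<->N0 -> N2.N0=(alive,v0) N2.N1=(alive,v0) N2.N2=(alive,v0) | N0.N0=(alive,v0) N0.N1=(alive,v0) N0.N2=(alive,v0)
Op 2: N2 marks N2=suspect -> (suspect,v1)
Op 3: N0 marks N2=dead -> (dead,v1)
Op 4: gossip N2<->N0 -> N2.N0=(alive,v0) N2.N1=(alive,v0) N2.N2=(suspect,v1) | N0.N0=(alive,v0) N0.N1=(alive,v0) N0.N2=(dead,v1)
Op 5: N1 marks N2=suspect -> (suspect,v1)
Op 6: N1 marks N1=dead -> (dead,v1)
Op 7: gossip N2<->N1 -> N2.N0=(alive,v0) N2.N1=(dead,v1) N2.N2=(suspect,v1) | N1.N0=(alive,v0) N1.N1=(dead,v1) N1.N2=(suspect,v1)
Op 8: gossip N2<->N0 -> N2.N0=(alive,v0) N2.N1=(dead,v1) N2.N2=(suspect,v1) | N0.N0=(alive,v0) N0.N1=(dead,v1) N0.N2=(dead,v1)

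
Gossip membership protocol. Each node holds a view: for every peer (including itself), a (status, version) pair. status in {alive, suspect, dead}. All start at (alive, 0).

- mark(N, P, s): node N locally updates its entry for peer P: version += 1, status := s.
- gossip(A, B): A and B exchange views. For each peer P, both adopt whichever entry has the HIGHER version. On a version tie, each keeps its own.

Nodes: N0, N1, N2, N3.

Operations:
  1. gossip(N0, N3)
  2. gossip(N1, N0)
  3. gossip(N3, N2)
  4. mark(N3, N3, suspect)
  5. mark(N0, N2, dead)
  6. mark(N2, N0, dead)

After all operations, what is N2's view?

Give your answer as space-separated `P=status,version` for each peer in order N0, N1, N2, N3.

Op 1: gossip N0<->N3 -> N0.N0=(alive,v0) N0.N1=(alive,v0) N0.N2=(alive,v0) N0.N3=(alive,v0) | N3.N0=(alive,v0) N3.N1=(alive,v0) N3.N2=(alive,v0) N3.N3=(alive,v0)
Op 2: gossip N1<->N0 -> N1.N0=(alive,v0) N1.N1=(alive,v0) N1.N2=(alive,v0) N1.N3=(alive,v0) | N0.N0=(alive,v0) N0.N1=(alive,v0) N0.N2=(alive,v0) N0.N3=(alive,v0)
Op 3: gossip N3<->N2 -> N3.N0=(alive,v0) N3.N1=(alive,v0) N3.N2=(alive,v0) N3.N3=(alive,v0) | N2.N0=(alive,v0) N2.N1=(alive,v0) N2.N2=(alive,v0) N2.N3=(alive,v0)
Op 4: N3 marks N3=suspect -> (suspect,v1)
Op 5: N0 marks N2=dead -> (dead,v1)
Op 6: N2 marks N0=dead -> (dead,v1)

Answer: N0=dead,1 N1=alive,0 N2=alive,0 N3=alive,0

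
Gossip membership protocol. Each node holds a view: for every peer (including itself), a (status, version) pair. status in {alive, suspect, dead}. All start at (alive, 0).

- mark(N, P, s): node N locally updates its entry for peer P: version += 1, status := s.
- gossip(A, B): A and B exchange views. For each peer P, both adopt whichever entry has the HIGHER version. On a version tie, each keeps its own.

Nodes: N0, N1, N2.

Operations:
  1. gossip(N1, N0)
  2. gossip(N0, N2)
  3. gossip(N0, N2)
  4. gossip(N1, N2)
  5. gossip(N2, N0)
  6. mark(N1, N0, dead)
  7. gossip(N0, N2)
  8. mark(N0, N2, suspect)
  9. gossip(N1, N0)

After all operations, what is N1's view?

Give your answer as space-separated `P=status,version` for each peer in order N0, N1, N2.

Op 1: gossip N1<->N0 -> N1.N0=(alive,v0) N1.N1=(alive,v0) N1.N2=(alive,v0) | N0.N0=(alive,v0) N0.N1=(alive,v0) N0.N2=(alive,v0)
Op 2: gossip N0<->N2 -> N0.N0=(alive,v0) N0.N1=(alive,v0) N0.N2=(alive,v0) | N2.N0=(alive,v0) N2.N1=(alive,v0) N2.N2=(alive,v0)
Op 3: gossip N0<->N2 -> N0.N0=(alive,v0) N0.N1=(alive,v0) N0.N2=(alive,v0) | N2.N0=(alive,v0) N2.N1=(alive,v0) N2.N2=(alive,v0)
Op 4: gossip N1<->N2 -> N1.N0=(alive,v0) N1.N1=(alive,v0) N1.N2=(alive,v0) | N2.N0=(alive,v0) N2.N1=(alive,v0) N2.N2=(alive,v0)
Op 5: gossip N2<->N0 -> N2.N0=(alive,v0) N2.N1=(alive,v0) N2.N2=(alive,v0) | N0.N0=(alive,v0) N0.N1=(alive,v0) N0.N2=(alive,v0)
Op 6: N1 marks N0=dead -> (dead,v1)
Op 7: gossip N0<->N2 -> N0.N0=(alive,v0) N0.N1=(alive,v0) N0.N2=(alive,v0) | N2.N0=(alive,v0) N2.N1=(alive,v0) N2.N2=(alive,v0)
Op 8: N0 marks N2=suspect -> (suspect,v1)
Op 9: gossip N1<->N0 -> N1.N0=(dead,v1) N1.N1=(alive,v0) N1.N2=(suspect,v1) | N0.N0=(dead,v1) N0.N1=(alive,v0) N0.N2=(suspect,v1)

Answer: N0=dead,1 N1=alive,0 N2=suspect,1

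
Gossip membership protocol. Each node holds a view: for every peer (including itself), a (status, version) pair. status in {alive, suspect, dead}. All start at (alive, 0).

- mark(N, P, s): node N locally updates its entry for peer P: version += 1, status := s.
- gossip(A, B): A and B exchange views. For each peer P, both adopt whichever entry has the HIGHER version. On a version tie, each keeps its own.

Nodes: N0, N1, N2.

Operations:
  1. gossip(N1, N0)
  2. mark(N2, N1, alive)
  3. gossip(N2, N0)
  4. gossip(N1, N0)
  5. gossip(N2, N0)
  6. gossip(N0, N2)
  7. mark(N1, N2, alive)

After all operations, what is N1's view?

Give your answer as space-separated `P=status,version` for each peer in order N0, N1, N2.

Op 1: gossip N1<->N0 -> N1.N0=(alive,v0) N1.N1=(alive,v0) N1.N2=(alive,v0) | N0.N0=(alive,v0) N0.N1=(alive,v0) N0.N2=(alive,v0)
Op 2: N2 marks N1=alive -> (alive,v1)
Op 3: gossip N2<->N0 -> N2.N0=(alive,v0) N2.N1=(alive,v1) N2.N2=(alive,v0) | N0.N0=(alive,v0) N0.N1=(alive,v1) N0.N2=(alive,v0)
Op 4: gossip N1<->N0 -> N1.N0=(alive,v0) N1.N1=(alive,v1) N1.N2=(alive,v0) | N0.N0=(alive,v0) N0.N1=(alive,v1) N0.N2=(alive,v0)
Op 5: gossip N2<->N0 -> N2.N0=(alive,v0) N2.N1=(alive,v1) N2.N2=(alive,v0) | N0.N0=(alive,v0) N0.N1=(alive,v1) N0.N2=(alive,v0)
Op 6: gossip N0<->N2 -> N0.N0=(alive,v0) N0.N1=(alive,v1) N0.N2=(alive,v0) | N2.N0=(alive,v0) N2.N1=(alive,v1) N2.N2=(alive,v0)
Op 7: N1 marks N2=alive -> (alive,v1)

Answer: N0=alive,0 N1=alive,1 N2=alive,1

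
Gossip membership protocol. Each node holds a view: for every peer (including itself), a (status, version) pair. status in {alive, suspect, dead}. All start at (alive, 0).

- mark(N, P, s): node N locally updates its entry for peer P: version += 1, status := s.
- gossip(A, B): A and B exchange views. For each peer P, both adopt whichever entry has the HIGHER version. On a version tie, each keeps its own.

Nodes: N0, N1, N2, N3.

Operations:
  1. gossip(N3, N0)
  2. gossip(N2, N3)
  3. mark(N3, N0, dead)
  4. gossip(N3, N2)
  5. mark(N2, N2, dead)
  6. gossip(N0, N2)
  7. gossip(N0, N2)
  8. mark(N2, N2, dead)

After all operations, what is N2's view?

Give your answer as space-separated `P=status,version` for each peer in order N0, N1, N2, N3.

Answer: N0=dead,1 N1=alive,0 N2=dead,2 N3=alive,0

Derivation:
Op 1: gossip N3<->N0 -> N3.N0=(alive,v0) N3.N1=(alive,v0) N3.N2=(alive,v0) N3.N3=(alive,v0) | N0.N0=(alive,v0) N0.N1=(alive,v0) N0.N2=(alive,v0) N0.N3=(alive,v0)
Op 2: gossip N2<->N3 -> N2.N0=(alive,v0) N2.N1=(alive,v0) N2.N2=(alive,v0) N2.N3=(alive,v0) | N3.N0=(alive,v0) N3.N1=(alive,v0) N3.N2=(alive,v0) N3.N3=(alive,v0)
Op 3: N3 marks N0=dead -> (dead,v1)
Op 4: gossip N3<->N2 -> N3.N0=(dead,v1) N3.N1=(alive,v0) N3.N2=(alive,v0) N3.N3=(alive,v0) | N2.N0=(dead,v1) N2.N1=(alive,v0) N2.N2=(alive,v0) N2.N3=(alive,v0)
Op 5: N2 marks N2=dead -> (dead,v1)
Op 6: gossip N0<->N2 -> N0.N0=(dead,v1) N0.N1=(alive,v0) N0.N2=(dead,v1) N0.N3=(alive,v0) | N2.N0=(dead,v1) N2.N1=(alive,v0) N2.N2=(dead,v1) N2.N3=(alive,v0)
Op 7: gossip N0<->N2 -> N0.N0=(dead,v1) N0.N1=(alive,v0) N0.N2=(dead,v1) N0.N3=(alive,v0) | N2.N0=(dead,v1) N2.N1=(alive,v0) N2.N2=(dead,v1) N2.N3=(alive,v0)
Op 8: N2 marks N2=dead -> (dead,v2)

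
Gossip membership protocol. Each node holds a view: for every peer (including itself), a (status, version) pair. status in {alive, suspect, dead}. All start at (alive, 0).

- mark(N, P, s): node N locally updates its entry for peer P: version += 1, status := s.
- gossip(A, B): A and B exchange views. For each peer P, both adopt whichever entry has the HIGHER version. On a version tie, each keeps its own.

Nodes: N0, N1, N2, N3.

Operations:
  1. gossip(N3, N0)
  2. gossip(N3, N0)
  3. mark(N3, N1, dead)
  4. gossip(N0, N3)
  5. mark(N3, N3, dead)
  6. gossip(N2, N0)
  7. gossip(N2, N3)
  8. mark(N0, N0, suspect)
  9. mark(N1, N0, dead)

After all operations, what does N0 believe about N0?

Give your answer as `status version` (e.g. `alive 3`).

Answer: suspect 1

Derivation:
Op 1: gossip N3<->N0 -> N3.N0=(alive,v0) N3.N1=(alive,v0) N3.N2=(alive,v0) N3.N3=(alive,v0) | N0.N0=(alive,v0) N0.N1=(alive,v0) N0.N2=(alive,v0) N0.N3=(alive,v0)
Op 2: gossip N3<->N0 -> N3.N0=(alive,v0) N3.N1=(alive,v0) N3.N2=(alive,v0) N3.N3=(alive,v0) | N0.N0=(alive,v0) N0.N1=(alive,v0) N0.N2=(alive,v0) N0.N3=(alive,v0)
Op 3: N3 marks N1=dead -> (dead,v1)
Op 4: gossip N0<->N3 -> N0.N0=(alive,v0) N0.N1=(dead,v1) N0.N2=(alive,v0) N0.N3=(alive,v0) | N3.N0=(alive,v0) N3.N1=(dead,v1) N3.N2=(alive,v0) N3.N3=(alive,v0)
Op 5: N3 marks N3=dead -> (dead,v1)
Op 6: gossip N2<->N0 -> N2.N0=(alive,v0) N2.N1=(dead,v1) N2.N2=(alive,v0) N2.N3=(alive,v0) | N0.N0=(alive,v0) N0.N1=(dead,v1) N0.N2=(alive,v0) N0.N3=(alive,v0)
Op 7: gossip N2<->N3 -> N2.N0=(alive,v0) N2.N1=(dead,v1) N2.N2=(alive,v0) N2.N3=(dead,v1) | N3.N0=(alive,v0) N3.N1=(dead,v1) N3.N2=(alive,v0) N3.N3=(dead,v1)
Op 8: N0 marks N0=suspect -> (suspect,v1)
Op 9: N1 marks N0=dead -> (dead,v1)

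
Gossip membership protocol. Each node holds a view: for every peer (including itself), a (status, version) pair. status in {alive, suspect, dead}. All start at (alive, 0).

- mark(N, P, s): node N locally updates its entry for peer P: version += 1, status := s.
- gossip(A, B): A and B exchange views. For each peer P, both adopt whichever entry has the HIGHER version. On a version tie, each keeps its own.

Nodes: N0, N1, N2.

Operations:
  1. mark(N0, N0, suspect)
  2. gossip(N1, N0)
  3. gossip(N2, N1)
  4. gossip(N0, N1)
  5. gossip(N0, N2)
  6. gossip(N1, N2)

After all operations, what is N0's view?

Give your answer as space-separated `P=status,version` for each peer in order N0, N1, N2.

Op 1: N0 marks N0=suspect -> (suspect,v1)
Op 2: gossip N1<->N0 -> N1.N0=(suspect,v1) N1.N1=(alive,v0) N1.N2=(alive,v0) | N0.N0=(suspect,v1) N0.N1=(alive,v0) N0.N2=(alive,v0)
Op 3: gossip N2<->N1 -> N2.N0=(suspect,v1) N2.N1=(alive,v0) N2.N2=(alive,v0) | N1.N0=(suspect,v1) N1.N1=(alive,v0) N1.N2=(alive,v0)
Op 4: gossip N0<->N1 -> N0.N0=(suspect,v1) N0.N1=(alive,v0) N0.N2=(alive,v0) | N1.N0=(suspect,v1) N1.N1=(alive,v0) N1.N2=(alive,v0)
Op 5: gossip N0<->N2 -> N0.N0=(suspect,v1) N0.N1=(alive,v0) N0.N2=(alive,v0) | N2.N0=(suspect,v1) N2.N1=(alive,v0) N2.N2=(alive,v0)
Op 6: gossip N1<->N2 -> N1.N0=(suspect,v1) N1.N1=(alive,v0) N1.N2=(alive,v0) | N2.N0=(suspect,v1) N2.N1=(alive,v0) N2.N2=(alive,v0)

Answer: N0=suspect,1 N1=alive,0 N2=alive,0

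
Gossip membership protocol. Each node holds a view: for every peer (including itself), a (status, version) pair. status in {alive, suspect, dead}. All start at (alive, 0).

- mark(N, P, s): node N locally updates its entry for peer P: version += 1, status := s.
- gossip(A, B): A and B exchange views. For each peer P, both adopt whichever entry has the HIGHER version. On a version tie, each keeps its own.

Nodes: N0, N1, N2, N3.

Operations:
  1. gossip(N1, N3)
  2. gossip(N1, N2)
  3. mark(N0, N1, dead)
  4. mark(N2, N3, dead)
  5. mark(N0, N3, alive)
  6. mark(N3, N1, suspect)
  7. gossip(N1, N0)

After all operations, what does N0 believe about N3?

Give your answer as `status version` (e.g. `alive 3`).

Answer: alive 1

Derivation:
Op 1: gossip N1<->N3 -> N1.N0=(alive,v0) N1.N1=(alive,v0) N1.N2=(alive,v0) N1.N3=(alive,v0) | N3.N0=(alive,v0) N3.N1=(alive,v0) N3.N2=(alive,v0) N3.N3=(alive,v0)
Op 2: gossip N1<->N2 -> N1.N0=(alive,v0) N1.N1=(alive,v0) N1.N2=(alive,v0) N1.N3=(alive,v0) | N2.N0=(alive,v0) N2.N1=(alive,v0) N2.N2=(alive,v0) N2.N3=(alive,v0)
Op 3: N0 marks N1=dead -> (dead,v1)
Op 4: N2 marks N3=dead -> (dead,v1)
Op 5: N0 marks N3=alive -> (alive,v1)
Op 6: N3 marks N1=suspect -> (suspect,v1)
Op 7: gossip N1<->N0 -> N1.N0=(alive,v0) N1.N1=(dead,v1) N1.N2=(alive,v0) N1.N3=(alive,v1) | N0.N0=(alive,v0) N0.N1=(dead,v1) N0.N2=(alive,v0) N0.N3=(alive,v1)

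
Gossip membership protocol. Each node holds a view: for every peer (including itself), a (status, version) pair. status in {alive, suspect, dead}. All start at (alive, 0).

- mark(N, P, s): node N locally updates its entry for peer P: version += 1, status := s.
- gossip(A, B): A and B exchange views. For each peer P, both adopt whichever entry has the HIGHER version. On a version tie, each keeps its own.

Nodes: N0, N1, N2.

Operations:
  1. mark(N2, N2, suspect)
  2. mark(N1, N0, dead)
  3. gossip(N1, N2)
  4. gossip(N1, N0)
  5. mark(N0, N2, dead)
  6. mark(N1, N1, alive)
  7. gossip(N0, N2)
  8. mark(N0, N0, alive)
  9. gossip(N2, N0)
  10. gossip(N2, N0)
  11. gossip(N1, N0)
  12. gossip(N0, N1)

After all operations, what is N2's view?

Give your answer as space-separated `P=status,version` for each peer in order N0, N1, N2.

Op 1: N2 marks N2=suspect -> (suspect,v1)
Op 2: N1 marks N0=dead -> (dead,v1)
Op 3: gossip N1<->N2 -> N1.N0=(dead,v1) N1.N1=(alive,v0) N1.N2=(suspect,v1) | N2.N0=(dead,v1) N2.N1=(alive,v0) N2.N2=(suspect,v1)
Op 4: gossip N1<->N0 -> N1.N0=(dead,v1) N1.N1=(alive,v0) N1.N2=(suspect,v1) | N0.N0=(dead,v1) N0.N1=(alive,v0) N0.N2=(suspect,v1)
Op 5: N0 marks N2=dead -> (dead,v2)
Op 6: N1 marks N1=alive -> (alive,v1)
Op 7: gossip N0<->N2 -> N0.N0=(dead,v1) N0.N1=(alive,v0) N0.N2=(dead,v2) | N2.N0=(dead,v1) N2.N1=(alive,v0) N2.N2=(dead,v2)
Op 8: N0 marks N0=alive -> (alive,v2)
Op 9: gossip N2<->N0 -> N2.N0=(alive,v2) N2.N1=(alive,v0) N2.N2=(dead,v2) | N0.N0=(alive,v2) N0.N1=(alive,v0) N0.N2=(dead,v2)
Op 10: gossip N2<->N0 -> N2.N0=(alive,v2) N2.N1=(alive,v0) N2.N2=(dead,v2) | N0.N0=(alive,v2) N0.N1=(alive,v0) N0.N2=(dead,v2)
Op 11: gossip N1<->N0 -> N1.N0=(alive,v2) N1.N1=(alive,v1) N1.N2=(dead,v2) | N0.N0=(alive,v2) N0.N1=(alive,v1) N0.N2=(dead,v2)
Op 12: gossip N0<->N1 -> N0.N0=(alive,v2) N0.N1=(alive,v1) N0.N2=(dead,v2) | N1.N0=(alive,v2) N1.N1=(alive,v1) N1.N2=(dead,v2)

Answer: N0=alive,2 N1=alive,0 N2=dead,2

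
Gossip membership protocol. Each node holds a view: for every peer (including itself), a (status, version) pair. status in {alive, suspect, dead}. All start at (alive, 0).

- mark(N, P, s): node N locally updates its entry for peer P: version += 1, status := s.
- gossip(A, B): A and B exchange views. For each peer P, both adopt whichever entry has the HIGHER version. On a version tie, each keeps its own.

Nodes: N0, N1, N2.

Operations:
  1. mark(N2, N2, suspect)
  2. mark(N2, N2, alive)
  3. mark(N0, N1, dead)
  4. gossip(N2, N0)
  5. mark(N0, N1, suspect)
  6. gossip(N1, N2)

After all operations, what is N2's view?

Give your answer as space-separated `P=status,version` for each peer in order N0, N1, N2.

Answer: N0=alive,0 N1=dead,1 N2=alive,2

Derivation:
Op 1: N2 marks N2=suspect -> (suspect,v1)
Op 2: N2 marks N2=alive -> (alive,v2)
Op 3: N0 marks N1=dead -> (dead,v1)
Op 4: gossip N2<->N0 -> N2.N0=(alive,v0) N2.N1=(dead,v1) N2.N2=(alive,v2) | N0.N0=(alive,v0) N0.N1=(dead,v1) N0.N2=(alive,v2)
Op 5: N0 marks N1=suspect -> (suspect,v2)
Op 6: gossip N1<->N2 -> N1.N0=(alive,v0) N1.N1=(dead,v1) N1.N2=(alive,v2) | N2.N0=(alive,v0) N2.N1=(dead,v1) N2.N2=(alive,v2)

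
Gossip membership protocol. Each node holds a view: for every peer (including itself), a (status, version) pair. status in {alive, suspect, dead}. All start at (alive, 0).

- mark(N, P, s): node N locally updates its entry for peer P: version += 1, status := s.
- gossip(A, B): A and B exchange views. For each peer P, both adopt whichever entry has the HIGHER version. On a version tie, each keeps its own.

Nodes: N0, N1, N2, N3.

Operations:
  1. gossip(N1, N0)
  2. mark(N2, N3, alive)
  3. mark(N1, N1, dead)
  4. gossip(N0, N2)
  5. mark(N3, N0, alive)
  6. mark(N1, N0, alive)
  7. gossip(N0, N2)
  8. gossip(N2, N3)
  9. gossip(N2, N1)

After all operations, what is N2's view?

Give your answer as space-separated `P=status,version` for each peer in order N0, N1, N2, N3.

Answer: N0=alive,1 N1=dead,1 N2=alive,0 N3=alive,1

Derivation:
Op 1: gossip N1<->N0 -> N1.N0=(alive,v0) N1.N1=(alive,v0) N1.N2=(alive,v0) N1.N3=(alive,v0) | N0.N0=(alive,v0) N0.N1=(alive,v0) N0.N2=(alive,v0) N0.N3=(alive,v0)
Op 2: N2 marks N3=alive -> (alive,v1)
Op 3: N1 marks N1=dead -> (dead,v1)
Op 4: gossip N0<->N2 -> N0.N0=(alive,v0) N0.N1=(alive,v0) N0.N2=(alive,v0) N0.N3=(alive,v1) | N2.N0=(alive,v0) N2.N1=(alive,v0) N2.N2=(alive,v0) N2.N3=(alive,v1)
Op 5: N3 marks N0=alive -> (alive,v1)
Op 6: N1 marks N0=alive -> (alive,v1)
Op 7: gossip N0<->N2 -> N0.N0=(alive,v0) N0.N1=(alive,v0) N0.N2=(alive,v0) N0.N3=(alive,v1) | N2.N0=(alive,v0) N2.N1=(alive,v0) N2.N2=(alive,v0) N2.N3=(alive,v1)
Op 8: gossip N2<->N3 -> N2.N0=(alive,v1) N2.N1=(alive,v0) N2.N2=(alive,v0) N2.N3=(alive,v1) | N3.N0=(alive,v1) N3.N1=(alive,v0) N3.N2=(alive,v0) N3.N3=(alive,v1)
Op 9: gossip N2<->N1 -> N2.N0=(alive,v1) N2.N1=(dead,v1) N2.N2=(alive,v0) N2.N3=(alive,v1) | N1.N0=(alive,v1) N1.N1=(dead,v1) N1.N2=(alive,v0) N1.N3=(alive,v1)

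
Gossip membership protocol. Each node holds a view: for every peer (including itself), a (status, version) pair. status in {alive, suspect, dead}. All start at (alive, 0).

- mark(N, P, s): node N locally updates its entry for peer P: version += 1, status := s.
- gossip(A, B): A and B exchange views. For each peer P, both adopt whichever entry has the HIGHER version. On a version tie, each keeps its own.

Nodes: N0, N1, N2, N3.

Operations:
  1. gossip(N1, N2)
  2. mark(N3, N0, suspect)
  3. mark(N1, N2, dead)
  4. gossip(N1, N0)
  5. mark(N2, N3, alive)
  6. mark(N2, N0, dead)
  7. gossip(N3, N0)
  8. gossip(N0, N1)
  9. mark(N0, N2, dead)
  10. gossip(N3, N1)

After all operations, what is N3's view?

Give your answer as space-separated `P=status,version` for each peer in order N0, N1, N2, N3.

Op 1: gossip N1<->N2 -> N1.N0=(alive,v0) N1.N1=(alive,v0) N1.N2=(alive,v0) N1.N3=(alive,v0) | N2.N0=(alive,v0) N2.N1=(alive,v0) N2.N2=(alive,v0) N2.N3=(alive,v0)
Op 2: N3 marks N0=suspect -> (suspect,v1)
Op 3: N1 marks N2=dead -> (dead,v1)
Op 4: gossip N1<->N0 -> N1.N0=(alive,v0) N1.N1=(alive,v0) N1.N2=(dead,v1) N1.N3=(alive,v0) | N0.N0=(alive,v0) N0.N1=(alive,v0) N0.N2=(dead,v1) N0.N3=(alive,v0)
Op 5: N2 marks N3=alive -> (alive,v1)
Op 6: N2 marks N0=dead -> (dead,v1)
Op 7: gossip N3<->N0 -> N3.N0=(suspect,v1) N3.N1=(alive,v0) N3.N2=(dead,v1) N3.N3=(alive,v0) | N0.N0=(suspect,v1) N0.N1=(alive,v0) N0.N2=(dead,v1) N0.N3=(alive,v0)
Op 8: gossip N0<->N1 -> N0.N0=(suspect,v1) N0.N1=(alive,v0) N0.N2=(dead,v1) N0.N3=(alive,v0) | N1.N0=(suspect,v1) N1.N1=(alive,v0) N1.N2=(dead,v1) N1.N3=(alive,v0)
Op 9: N0 marks N2=dead -> (dead,v2)
Op 10: gossip N3<->N1 -> N3.N0=(suspect,v1) N3.N1=(alive,v0) N3.N2=(dead,v1) N3.N3=(alive,v0) | N1.N0=(suspect,v1) N1.N1=(alive,v0) N1.N2=(dead,v1) N1.N3=(alive,v0)

Answer: N0=suspect,1 N1=alive,0 N2=dead,1 N3=alive,0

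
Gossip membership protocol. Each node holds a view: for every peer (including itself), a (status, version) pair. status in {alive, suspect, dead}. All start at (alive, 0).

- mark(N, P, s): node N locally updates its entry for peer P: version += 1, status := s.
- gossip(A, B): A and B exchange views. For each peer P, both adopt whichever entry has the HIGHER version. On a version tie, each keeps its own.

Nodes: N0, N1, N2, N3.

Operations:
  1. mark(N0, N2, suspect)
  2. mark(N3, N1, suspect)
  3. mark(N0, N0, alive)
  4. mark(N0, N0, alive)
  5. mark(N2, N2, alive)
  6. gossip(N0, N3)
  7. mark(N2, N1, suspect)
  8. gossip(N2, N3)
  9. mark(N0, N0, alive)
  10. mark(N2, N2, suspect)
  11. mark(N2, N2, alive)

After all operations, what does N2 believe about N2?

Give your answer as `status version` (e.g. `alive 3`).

Op 1: N0 marks N2=suspect -> (suspect,v1)
Op 2: N3 marks N1=suspect -> (suspect,v1)
Op 3: N0 marks N0=alive -> (alive,v1)
Op 4: N0 marks N0=alive -> (alive,v2)
Op 5: N2 marks N2=alive -> (alive,v1)
Op 6: gossip N0<->N3 -> N0.N0=(alive,v2) N0.N1=(suspect,v1) N0.N2=(suspect,v1) N0.N3=(alive,v0) | N3.N0=(alive,v2) N3.N1=(suspect,v1) N3.N2=(suspect,v1) N3.N3=(alive,v0)
Op 7: N2 marks N1=suspect -> (suspect,v1)
Op 8: gossip N2<->N3 -> N2.N0=(alive,v2) N2.N1=(suspect,v1) N2.N2=(alive,v1) N2.N3=(alive,v0) | N3.N0=(alive,v2) N3.N1=(suspect,v1) N3.N2=(suspect,v1) N3.N3=(alive,v0)
Op 9: N0 marks N0=alive -> (alive,v3)
Op 10: N2 marks N2=suspect -> (suspect,v2)
Op 11: N2 marks N2=alive -> (alive,v3)

Answer: alive 3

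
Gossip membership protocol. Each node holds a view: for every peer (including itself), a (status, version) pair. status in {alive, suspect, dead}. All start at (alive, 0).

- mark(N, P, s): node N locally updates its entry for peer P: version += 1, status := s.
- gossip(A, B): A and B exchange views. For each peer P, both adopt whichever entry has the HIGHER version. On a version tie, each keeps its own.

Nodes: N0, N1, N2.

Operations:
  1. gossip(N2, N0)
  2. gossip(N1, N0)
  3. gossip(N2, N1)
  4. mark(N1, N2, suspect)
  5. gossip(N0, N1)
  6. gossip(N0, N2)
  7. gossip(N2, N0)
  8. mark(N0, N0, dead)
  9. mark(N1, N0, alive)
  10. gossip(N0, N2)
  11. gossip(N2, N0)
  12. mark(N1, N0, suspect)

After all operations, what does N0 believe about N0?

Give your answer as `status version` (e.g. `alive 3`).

Answer: dead 1

Derivation:
Op 1: gossip N2<->N0 -> N2.N0=(alive,v0) N2.N1=(alive,v0) N2.N2=(alive,v0) | N0.N0=(alive,v0) N0.N1=(alive,v0) N0.N2=(alive,v0)
Op 2: gossip N1<->N0 -> N1.N0=(alive,v0) N1.N1=(alive,v0) N1.N2=(alive,v0) | N0.N0=(alive,v0) N0.N1=(alive,v0) N0.N2=(alive,v0)
Op 3: gossip N2<->N1 -> N2.N0=(alive,v0) N2.N1=(alive,v0) N2.N2=(alive,v0) | N1.N0=(alive,v0) N1.N1=(alive,v0) N1.N2=(alive,v0)
Op 4: N1 marks N2=suspect -> (suspect,v1)
Op 5: gossip N0<->N1 -> N0.N0=(alive,v0) N0.N1=(alive,v0) N0.N2=(suspect,v1) | N1.N0=(alive,v0) N1.N1=(alive,v0) N1.N2=(suspect,v1)
Op 6: gossip N0<->N2 -> N0.N0=(alive,v0) N0.N1=(alive,v0) N0.N2=(suspect,v1) | N2.N0=(alive,v0) N2.N1=(alive,v0) N2.N2=(suspect,v1)
Op 7: gossip N2<->N0 -> N2.N0=(alive,v0) N2.N1=(alive,v0) N2.N2=(suspect,v1) | N0.N0=(alive,v0) N0.N1=(alive,v0) N0.N2=(suspect,v1)
Op 8: N0 marks N0=dead -> (dead,v1)
Op 9: N1 marks N0=alive -> (alive,v1)
Op 10: gossip N0<->N2 -> N0.N0=(dead,v1) N0.N1=(alive,v0) N0.N2=(suspect,v1) | N2.N0=(dead,v1) N2.N1=(alive,v0) N2.N2=(suspect,v1)
Op 11: gossip N2<->N0 -> N2.N0=(dead,v1) N2.N1=(alive,v0) N2.N2=(suspect,v1) | N0.N0=(dead,v1) N0.N1=(alive,v0) N0.N2=(suspect,v1)
Op 12: N1 marks N0=suspect -> (suspect,v2)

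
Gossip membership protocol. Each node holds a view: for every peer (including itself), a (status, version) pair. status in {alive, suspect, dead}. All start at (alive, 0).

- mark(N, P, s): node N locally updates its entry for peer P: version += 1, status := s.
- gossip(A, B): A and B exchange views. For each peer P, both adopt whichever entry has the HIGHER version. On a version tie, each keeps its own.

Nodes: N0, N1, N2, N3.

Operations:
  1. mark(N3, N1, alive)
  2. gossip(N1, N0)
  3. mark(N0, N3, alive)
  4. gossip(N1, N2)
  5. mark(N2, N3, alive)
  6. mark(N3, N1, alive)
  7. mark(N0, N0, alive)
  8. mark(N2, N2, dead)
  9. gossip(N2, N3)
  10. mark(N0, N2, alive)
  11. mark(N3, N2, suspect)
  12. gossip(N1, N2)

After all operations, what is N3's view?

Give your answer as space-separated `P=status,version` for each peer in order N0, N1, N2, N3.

Op 1: N3 marks N1=alive -> (alive,v1)
Op 2: gossip N1<->N0 -> N1.N0=(alive,v0) N1.N1=(alive,v0) N1.N2=(alive,v0) N1.N3=(alive,v0) | N0.N0=(alive,v0) N0.N1=(alive,v0) N0.N2=(alive,v0) N0.N3=(alive,v0)
Op 3: N0 marks N3=alive -> (alive,v1)
Op 4: gossip N1<->N2 -> N1.N0=(alive,v0) N1.N1=(alive,v0) N1.N2=(alive,v0) N1.N3=(alive,v0) | N2.N0=(alive,v0) N2.N1=(alive,v0) N2.N2=(alive,v0) N2.N3=(alive,v0)
Op 5: N2 marks N3=alive -> (alive,v1)
Op 6: N3 marks N1=alive -> (alive,v2)
Op 7: N0 marks N0=alive -> (alive,v1)
Op 8: N2 marks N2=dead -> (dead,v1)
Op 9: gossip N2<->N3 -> N2.N0=(alive,v0) N2.N1=(alive,v2) N2.N2=(dead,v1) N2.N3=(alive,v1) | N3.N0=(alive,v0) N3.N1=(alive,v2) N3.N2=(dead,v1) N3.N3=(alive,v1)
Op 10: N0 marks N2=alive -> (alive,v1)
Op 11: N3 marks N2=suspect -> (suspect,v2)
Op 12: gossip N1<->N2 -> N1.N0=(alive,v0) N1.N1=(alive,v2) N1.N2=(dead,v1) N1.N3=(alive,v1) | N2.N0=(alive,v0) N2.N1=(alive,v2) N2.N2=(dead,v1) N2.N3=(alive,v1)

Answer: N0=alive,0 N1=alive,2 N2=suspect,2 N3=alive,1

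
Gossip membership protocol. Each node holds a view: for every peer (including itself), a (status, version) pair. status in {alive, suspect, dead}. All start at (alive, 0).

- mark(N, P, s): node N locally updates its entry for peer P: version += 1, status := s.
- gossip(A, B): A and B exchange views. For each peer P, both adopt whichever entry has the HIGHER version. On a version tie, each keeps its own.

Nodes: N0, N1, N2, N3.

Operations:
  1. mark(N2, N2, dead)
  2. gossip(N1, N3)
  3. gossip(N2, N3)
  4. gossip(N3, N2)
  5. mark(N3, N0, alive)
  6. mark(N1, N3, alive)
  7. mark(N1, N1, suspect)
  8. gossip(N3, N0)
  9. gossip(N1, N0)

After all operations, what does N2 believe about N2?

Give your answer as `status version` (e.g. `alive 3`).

Op 1: N2 marks N2=dead -> (dead,v1)
Op 2: gossip N1<->N3 -> N1.N0=(alive,v0) N1.N1=(alive,v0) N1.N2=(alive,v0) N1.N3=(alive,v0) | N3.N0=(alive,v0) N3.N1=(alive,v0) N3.N2=(alive,v0) N3.N3=(alive,v0)
Op 3: gossip N2<->N3 -> N2.N0=(alive,v0) N2.N1=(alive,v0) N2.N2=(dead,v1) N2.N3=(alive,v0) | N3.N0=(alive,v0) N3.N1=(alive,v0) N3.N2=(dead,v1) N3.N3=(alive,v0)
Op 4: gossip N3<->N2 -> N3.N0=(alive,v0) N3.N1=(alive,v0) N3.N2=(dead,v1) N3.N3=(alive,v0) | N2.N0=(alive,v0) N2.N1=(alive,v0) N2.N2=(dead,v1) N2.N3=(alive,v0)
Op 5: N3 marks N0=alive -> (alive,v1)
Op 6: N1 marks N3=alive -> (alive,v1)
Op 7: N1 marks N1=suspect -> (suspect,v1)
Op 8: gossip N3<->N0 -> N3.N0=(alive,v1) N3.N1=(alive,v0) N3.N2=(dead,v1) N3.N3=(alive,v0) | N0.N0=(alive,v1) N0.N1=(alive,v0) N0.N2=(dead,v1) N0.N3=(alive,v0)
Op 9: gossip N1<->N0 -> N1.N0=(alive,v1) N1.N1=(suspect,v1) N1.N2=(dead,v1) N1.N3=(alive,v1) | N0.N0=(alive,v1) N0.N1=(suspect,v1) N0.N2=(dead,v1) N0.N3=(alive,v1)

Answer: dead 1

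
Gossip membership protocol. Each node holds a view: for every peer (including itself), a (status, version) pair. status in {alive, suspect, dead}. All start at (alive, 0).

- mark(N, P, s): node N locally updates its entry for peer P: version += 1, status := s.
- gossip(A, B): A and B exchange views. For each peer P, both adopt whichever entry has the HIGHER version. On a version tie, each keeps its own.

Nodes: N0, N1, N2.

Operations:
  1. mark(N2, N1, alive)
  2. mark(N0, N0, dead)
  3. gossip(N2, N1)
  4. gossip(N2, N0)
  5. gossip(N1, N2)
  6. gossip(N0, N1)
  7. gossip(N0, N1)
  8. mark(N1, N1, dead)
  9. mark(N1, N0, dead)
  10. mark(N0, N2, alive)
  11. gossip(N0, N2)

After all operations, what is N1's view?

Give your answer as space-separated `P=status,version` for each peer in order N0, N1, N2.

Op 1: N2 marks N1=alive -> (alive,v1)
Op 2: N0 marks N0=dead -> (dead,v1)
Op 3: gossip N2<->N1 -> N2.N0=(alive,v0) N2.N1=(alive,v1) N2.N2=(alive,v0) | N1.N0=(alive,v0) N1.N1=(alive,v1) N1.N2=(alive,v0)
Op 4: gossip N2<->N0 -> N2.N0=(dead,v1) N2.N1=(alive,v1) N2.N2=(alive,v0) | N0.N0=(dead,v1) N0.N1=(alive,v1) N0.N2=(alive,v0)
Op 5: gossip N1<->N2 -> N1.N0=(dead,v1) N1.N1=(alive,v1) N1.N2=(alive,v0) | N2.N0=(dead,v1) N2.N1=(alive,v1) N2.N2=(alive,v0)
Op 6: gossip N0<->N1 -> N0.N0=(dead,v1) N0.N1=(alive,v1) N0.N2=(alive,v0) | N1.N0=(dead,v1) N1.N1=(alive,v1) N1.N2=(alive,v0)
Op 7: gossip N0<->N1 -> N0.N0=(dead,v1) N0.N1=(alive,v1) N0.N2=(alive,v0) | N1.N0=(dead,v1) N1.N1=(alive,v1) N1.N2=(alive,v0)
Op 8: N1 marks N1=dead -> (dead,v2)
Op 9: N1 marks N0=dead -> (dead,v2)
Op 10: N0 marks N2=alive -> (alive,v1)
Op 11: gossip N0<->N2 -> N0.N0=(dead,v1) N0.N1=(alive,v1) N0.N2=(alive,v1) | N2.N0=(dead,v1) N2.N1=(alive,v1) N2.N2=(alive,v1)

Answer: N0=dead,2 N1=dead,2 N2=alive,0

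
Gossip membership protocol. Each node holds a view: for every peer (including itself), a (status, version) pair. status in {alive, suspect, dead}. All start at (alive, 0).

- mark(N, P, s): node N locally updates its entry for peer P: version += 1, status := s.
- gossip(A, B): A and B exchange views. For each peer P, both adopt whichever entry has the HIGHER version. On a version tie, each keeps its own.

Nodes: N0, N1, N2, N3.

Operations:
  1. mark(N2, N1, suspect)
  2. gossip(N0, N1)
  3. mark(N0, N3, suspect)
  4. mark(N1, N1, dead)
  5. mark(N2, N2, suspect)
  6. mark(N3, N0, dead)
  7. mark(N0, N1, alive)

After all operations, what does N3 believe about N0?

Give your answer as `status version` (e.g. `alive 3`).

Op 1: N2 marks N1=suspect -> (suspect,v1)
Op 2: gossip N0<->N1 -> N0.N0=(alive,v0) N0.N1=(alive,v0) N0.N2=(alive,v0) N0.N3=(alive,v0) | N1.N0=(alive,v0) N1.N1=(alive,v0) N1.N2=(alive,v0) N1.N3=(alive,v0)
Op 3: N0 marks N3=suspect -> (suspect,v1)
Op 4: N1 marks N1=dead -> (dead,v1)
Op 5: N2 marks N2=suspect -> (suspect,v1)
Op 6: N3 marks N0=dead -> (dead,v1)
Op 7: N0 marks N1=alive -> (alive,v1)

Answer: dead 1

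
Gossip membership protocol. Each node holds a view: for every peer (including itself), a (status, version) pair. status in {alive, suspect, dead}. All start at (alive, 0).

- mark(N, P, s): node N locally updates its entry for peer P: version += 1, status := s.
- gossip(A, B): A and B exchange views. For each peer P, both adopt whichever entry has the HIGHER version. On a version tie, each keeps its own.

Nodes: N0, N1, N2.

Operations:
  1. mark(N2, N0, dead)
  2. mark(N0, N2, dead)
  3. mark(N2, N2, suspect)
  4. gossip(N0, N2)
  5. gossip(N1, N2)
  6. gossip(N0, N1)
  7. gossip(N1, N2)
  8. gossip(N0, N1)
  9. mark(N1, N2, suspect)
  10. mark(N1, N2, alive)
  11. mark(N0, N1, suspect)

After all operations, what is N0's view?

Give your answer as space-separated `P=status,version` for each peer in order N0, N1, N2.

Answer: N0=dead,1 N1=suspect,1 N2=dead,1

Derivation:
Op 1: N2 marks N0=dead -> (dead,v1)
Op 2: N0 marks N2=dead -> (dead,v1)
Op 3: N2 marks N2=suspect -> (suspect,v1)
Op 4: gossip N0<->N2 -> N0.N0=(dead,v1) N0.N1=(alive,v0) N0.N2=(dead,v1) | N2.N0=(dead,v1) N2.N1=(alive,v0) N2.N2=(suspect,v1)
Op 5: gossip N1<->N2 -> N1.N0=(dead,v1) N1.N1=(alive,v0) N1.N2=(suspect,v1) | N2.N0=(dead,v1) N2.N1=(alive,v0) N2.N2=(suspect,v1)
Op 6: gossip N0<->N1 -> N0.N0=(dead,v1) N0.N1=(alive,v0) N0.N2=(dead,v1) | N1.N0=(dead,v1) N1.N1=(alive,v0) N1.N2=(suspect,v1)
Op 7: gossip N1<->N2 -> N1.N0=(dead,v1) N1.N1=(alive,v0) N1.N2=(suspect,v1) | N2.N0=(dead,v1) N2.N1=(alive,v0) N2.N2=(suspect,v1)
Op 8: gossip N0<->N1 -> N0.N0=(dead,v1) N0.N1=(alive,v0) N0.N2=(dead,v1) | N1.N0=(dead,v1) N1.N1=(alive,v0) N1.N2=(suspect,v1)
Op 9: N1 marks N2=suspect -> (suspect,v2)
Op 10: N1 marks N2=alive -> (alive,v3)
Op 11: N0 marks N1=suspect -> (suspect,v1)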